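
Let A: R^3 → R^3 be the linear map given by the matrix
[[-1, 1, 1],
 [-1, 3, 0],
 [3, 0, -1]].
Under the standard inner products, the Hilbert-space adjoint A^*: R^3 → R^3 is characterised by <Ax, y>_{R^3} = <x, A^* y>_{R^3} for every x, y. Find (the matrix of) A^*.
A^* = A^T =
[[-1, -1, 3],
 [1, 3, 0],
 [1, 0, -1]]

For real matrices with standard dot products, the defining identity <Ax, y> = <x, A^* y> gives (Ax)^T y = x^T (A^*) y, i.e. x^T A^T y = x^T (A^*) y. Since this holds for all x, y, we must have A^* = A^T. Therefore
A^* =
[[-1, -1, 3],
 [1, 3, 0],
 [1, 0, -1]].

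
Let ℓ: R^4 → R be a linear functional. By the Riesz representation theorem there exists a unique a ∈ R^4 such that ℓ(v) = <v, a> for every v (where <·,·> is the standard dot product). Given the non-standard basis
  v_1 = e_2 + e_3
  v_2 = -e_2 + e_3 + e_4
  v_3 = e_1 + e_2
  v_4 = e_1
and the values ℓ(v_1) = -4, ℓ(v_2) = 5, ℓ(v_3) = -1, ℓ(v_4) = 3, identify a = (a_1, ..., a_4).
a = (3, -4, 0, 1)

Write a = (a_1, ..., a_4) in the standard basis. For each basis vector v_i, ℓ(v_i) = <v_i, a> is a linear equation in the a_j's. Collect the n equations into a matrix system V a = ℓ, where row i of V is v_i (expressed in the standard basis). Since V is invertible (lower-triangular with 1s on the diagonal, up to permutation), solve by back-substitution:
  V =
[[0, 1, 1, 0],
 [0, -1, 1, 1],
 [1, 1, 0, 0],
 [1, 0, 0, 0]]
  V a = (-4, 5, -1, 3)
Solving gives a = (3, -4, 0, 1).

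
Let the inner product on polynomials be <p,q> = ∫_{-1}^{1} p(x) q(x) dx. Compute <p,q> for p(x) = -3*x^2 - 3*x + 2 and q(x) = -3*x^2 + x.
<p,q> = -12/5

Expand the product: p(x)·q(x) = 9*x^4 + 6*x^3 - 9*x^2 + 2*x.
∫_{-1}^{1} of each monomial x^k gives [2/(k+1) if k even, 0 if k odd]. Integrating term-by-term (or equivalently evaluating the antiderivative F(x) = 9*x^5/5 + 3*x^4/2 - 3*x^3 + x^2 at the endpoints):
  F(1) − F(−1) = 13/10 − (37/10) = -12/5.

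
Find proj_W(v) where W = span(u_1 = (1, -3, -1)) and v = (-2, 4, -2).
proj_W(v) = (-12/11, 36/11, 12/11)

Set up U = [u_1 | ... | u_1] ∈ R^(3×1). The projector onto W = col(U) is P = U (U^T U)^(-1) U^T.
Compute U^T U =
  [11],
and U^T v = (-12).
Solve U^T U · c = U^T v for the coefficients: c = (-12/11). The projection is proj_W(v) = U c.
Check: (v - proj_W(v)) · u_1 = 0  (should be 0).
Result: proj_W(v) = (-12/11, 36/11, 12/11).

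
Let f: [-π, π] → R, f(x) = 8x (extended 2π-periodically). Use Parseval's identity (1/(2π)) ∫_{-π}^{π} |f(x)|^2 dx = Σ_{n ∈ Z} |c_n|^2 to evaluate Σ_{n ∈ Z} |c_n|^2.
Σ |c_n|^2 = 64π^2/3

Expand and integrate term by term over [-π, π]:
  ∫ (8x)^2 dx = 64·(2π^3/3); ∫ 2·8·(0)·x dx = 0 (odd integrand); ∫ 0^2 dx = 0·2π.
So (1/(2π)) ∫_{-π}^{π} (8x)^2 dx = 64π^2/3 + 0 = 64π^2/3.
Parseval ⇒ Σ |c_n|^2 = 64π^2/3.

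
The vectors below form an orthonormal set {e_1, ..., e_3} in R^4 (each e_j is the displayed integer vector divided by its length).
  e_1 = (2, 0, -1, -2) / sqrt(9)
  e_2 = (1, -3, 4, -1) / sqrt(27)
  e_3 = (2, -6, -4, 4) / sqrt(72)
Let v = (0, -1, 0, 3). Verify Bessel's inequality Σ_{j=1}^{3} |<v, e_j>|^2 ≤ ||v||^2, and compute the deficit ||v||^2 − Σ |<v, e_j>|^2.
Σ |<v, e_j>|^2 = 17/2; ||v||^2 = 10; deficit = 3/2

Write each e_j = u_j / sqrt(<u_j, u_j>) where u_j is the displayed integer vector. Then <v, e_j> = <v, u_j> / sqrt(<u_j, u_j>), so |<v, e_j>|^2 = <v, u_j>^2 / <u_j, u_j>.
Coefficients: <v, e_1> = -6/sqrt(9), <v, e_2> = 0/sqrt(27), <v, e_3> = 18/sqrt(72).
Square and sum: Σ |<v, e_j>|^2 = 17/2.
Compute ||v||^2 = v·v = 10.
Deficit = 10 − 17/2 = 3/2 ≥ 0, confirming Bessel's inequality. (The deficit equals ||v − Σ <v,e_j> e_j||^2, the squared distance from v to span{e_j}.)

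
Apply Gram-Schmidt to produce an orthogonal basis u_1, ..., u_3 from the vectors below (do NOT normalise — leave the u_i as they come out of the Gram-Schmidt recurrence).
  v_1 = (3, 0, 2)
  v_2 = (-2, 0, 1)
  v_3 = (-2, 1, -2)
Orthogonal basis:
  u_1 = (3, 0, 2)
  u_2 = (-14/13, 0, 21/13)
  u_3 = (0, 1, 0)

Apply the Gram-Schmidt recurrence
  u_1 = v_1
  u_i = v_i − Σ_{j<i} ((v_i · u_j) / (u_j · u_j)) · u_j.

Step by step this gives:
  u_1 = (3, 0, 2)
  u_2 = (-14/13, 0, 21/13)
  u_3 = (0, 1, 0)

Orthogonality check:
  u_2 · u_1 = 0 (should be 0)
  u_3 · u_1 = 0 (should be 0)
  u_3 · u_2 = 0 (should be 0)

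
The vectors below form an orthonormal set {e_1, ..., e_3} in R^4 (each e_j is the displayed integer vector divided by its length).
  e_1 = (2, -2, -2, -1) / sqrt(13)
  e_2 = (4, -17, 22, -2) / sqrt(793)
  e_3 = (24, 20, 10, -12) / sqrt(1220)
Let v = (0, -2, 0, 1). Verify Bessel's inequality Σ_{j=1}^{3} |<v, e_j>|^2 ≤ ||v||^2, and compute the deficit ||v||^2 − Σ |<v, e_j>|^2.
Σ |<v, e_j>|^2 = 21/5; ||v||^2 = 5; deficit = 4/5

Write each e_j = u_j / sqrt(<u_j, u_j>) where u_j is the displayed integer vector. Then <v, e_j> = <v, u_j> / sqrt(<u_j, u_j>), so |<v, e_j>|^2 = <v, u_j>^2 / <u_j, u_j>.
Coefficients: <v, e_1> = 3/sqrt(13), <v, e_2> = 32/sqrt(793), <v, e_3> = -52/sqrt(1220).
Square and sum: Σ |<v, e_j>|^2 = 21/5.
Compute ||v||^2 = v·v = 5.
Deficit = 5 − 21/5 = 4/5 ≥ 0, confirming Bessel's inequality. (The deficit equals ||v − Σ <v,e_j> e_j||^2, the squared distance from v to span{e_j}.)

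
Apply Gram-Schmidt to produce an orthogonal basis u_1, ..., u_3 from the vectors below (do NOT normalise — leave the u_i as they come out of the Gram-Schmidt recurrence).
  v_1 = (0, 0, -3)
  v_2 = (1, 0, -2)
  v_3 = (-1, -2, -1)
Orthogonal basis:
  u_1 = (0, 0, -3)
  u_2 = (1, 0, 0)
  u_3 = (0, -2, 0)

Apply the Gram-Schmidt recurrence
  u_1 = v_1
  u_i = v_i − Σ_{j<i} ((v_i · u_j) / (u_j · u_j)) · u_j.

Step by step this gives:
  u_1 = (0, 0, -3)
  u_2 = (1, 0, 0)
  u_3 = (0, -2, 0)

Orthogonality check:
  u_2 · u_1 = 0 (should be 0)
  u_3 · u_1 = 0 (should be 0)
  u_3 · u_2 = 0 (should be 0)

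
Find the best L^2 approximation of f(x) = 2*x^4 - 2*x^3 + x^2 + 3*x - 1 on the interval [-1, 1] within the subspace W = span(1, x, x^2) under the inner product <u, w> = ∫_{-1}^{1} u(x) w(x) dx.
g(x) = 19*x^2/7 + 9*x/5 - 41/35

The best approximation g ∈ W is the orthogonal projection of f onto W. Writing g = a_0 + a_1 x + a_2 x^2, the coefficients solve the normal equations G · a = b where
  G_{ij} = <φ_i, φ_j> and b_i = <f, φ_i>, with φ_0 = 1, φ_1 = x, φ_2 = x^2.
G =
  [2, 0, 2/3]
  [0, 2/3, 0]
  [2/3, 0, 2/5],
b = (-8/15, 6/5, 32/105).
Solving gives a_0 = -41/35, a_1 = 9/5, a_2 = 19/7, so
  g(x) = 19*x^2/7 + 9*x/5 - 41/35.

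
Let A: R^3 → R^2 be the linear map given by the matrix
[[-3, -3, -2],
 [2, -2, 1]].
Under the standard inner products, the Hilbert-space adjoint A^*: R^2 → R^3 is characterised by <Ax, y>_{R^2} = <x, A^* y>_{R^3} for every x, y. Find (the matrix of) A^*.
A^* = A^T =
[[-3, 2],
 [-3, -2],
 [-2, 1]]

For real matrices with standard dot products, the defining identity <Ax, y> = <x, A^* y> gives (Ax)^T y = x^T (A^*) y, i.e. x^T A^T y = x^T (A^*) y. Since this holds for all x, y, we must have A^* = A^T. Therefore
A^* =
[[-3, 2],
 [-3, -2],
 [-2, 1]].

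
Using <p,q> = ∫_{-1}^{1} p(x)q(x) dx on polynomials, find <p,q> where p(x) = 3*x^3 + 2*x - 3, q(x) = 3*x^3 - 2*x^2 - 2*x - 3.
<p,q> = 460/21

Expand the product: p(x)·q(x) = 9*x^6 - 6*x^5 - 22*x^3 + 2*x^2 + 9.
∫_{-1}^{1} of each monomial x^k gives [2/(k+1) if k even, 0 if k odd]. Integrating term-by-term (or equivalently evaluating the antiderivative F(x) = 9*x^7/7 - x^6 - 11*x^4/2 + 2*x^3/3 + 9*x at the endpoints):
  F(1) − F(−1) = 187/42 − (-733/42) = 460/21.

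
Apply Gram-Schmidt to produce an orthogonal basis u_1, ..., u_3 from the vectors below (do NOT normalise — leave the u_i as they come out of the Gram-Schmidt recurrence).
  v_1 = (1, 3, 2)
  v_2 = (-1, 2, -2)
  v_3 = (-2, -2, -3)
Orthogonal basis:
  u_1 = (1, 3, 2)
  u_2 = (-15/14, 25/14, -15/7)
  u_3 = (-2/5, 0, 1/5)

Apply the Gram-Schmidt recurrence
  u_1 = v_1
  u_i = v_i − Σ_{j<i} ((v_i · u_j) / (u_j · u_j)) · u_j.

Step by step this gives:
  u_1 = (1, 3, 2)
  u_2 = (-15/14, 25/14, -15/7)
  u_3 = (-2/5, 0, 1/5)

Orthogonality check:
  u_2 · u_1 = 0 (should be 0)
  u_3 · u_1 = 0 (should be 0)
  u_3 · u_2 = 0 (should be 0)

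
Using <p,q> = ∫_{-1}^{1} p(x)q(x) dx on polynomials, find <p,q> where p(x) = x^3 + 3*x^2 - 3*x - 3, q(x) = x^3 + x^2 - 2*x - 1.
<p,q> = 192/35

Expand the product: p(x)·q(x) = x^6 + 4*x^5 - 2*x^4 - 13*x^3 + 9*x + 3.
∫_{-1}^{1} of each monomial x^k gives [2/(k+1) if k even, 0 if k odd]. Integrating term-by-term (or equivalently evaluating the antiderivative F(x) = x^7/7 + 2*x^6/3 - 2*x^5/5 - 13*x^4/4 + 9*x^2/2 + 3*x at the endpoints):
  F(1) − F(−1) = 1957/420 − (-347/420) = 192/35.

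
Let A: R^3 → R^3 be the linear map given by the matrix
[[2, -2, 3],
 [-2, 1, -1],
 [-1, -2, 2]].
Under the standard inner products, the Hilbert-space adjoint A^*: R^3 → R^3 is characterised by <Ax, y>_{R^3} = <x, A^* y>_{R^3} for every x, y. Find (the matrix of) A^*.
A^* = A^T =
[[2, -2, -1],
 [-2, 1, -2],
 [3, -1, 2]]

For real matrices with standard dot products, the defining identity <Ax, y> = <x, A^* y> gives (Ax)^T y = x^T (A^*) y, i.e. x^T A^T y = x^T (A^*) y. Since this holds for all x, y, we must have A^* = A^T. Therefore
A^* =
[[2, -2, -1],
 [-2, 1, -2],
 [3, -1, 2]].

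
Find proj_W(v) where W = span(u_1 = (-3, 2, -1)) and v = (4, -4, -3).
proj_W(v) = (51/14, -17/7, 17/14)

Set up U = [u_1 | ... | u_1] ∈ R^(3×1). The projector onto W = col(U) is P = U (U^T U)^(-1) U^T.
Compute U^T U =
  [14],
and U^T v = (-17).
Solve U^T U · c = U^T v for the coefficients: c = (-17/14). The projection is proj_W(v) = U c.
Check: (v - proj_W(v)) · u_1 = 0  (should be 0).
Result: proj_W(v) = (51/14, -17/7, 17/14).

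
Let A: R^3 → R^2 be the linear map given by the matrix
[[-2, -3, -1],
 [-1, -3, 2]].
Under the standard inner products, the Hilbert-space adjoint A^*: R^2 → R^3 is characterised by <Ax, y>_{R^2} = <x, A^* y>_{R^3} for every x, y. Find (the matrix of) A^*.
A^* = A^T =
[[-2, -1],
 [-3, -3],
 [-1, 2]]

For real matrices with standard dot products, the defining identity <Ax, y> = <x, A^* y> gives (Ax)^T y = x^T (A^*) y, i.e. x^T A^T y = x^T (A^*) y. Since this holds for all x, y, we must have A^* = A^T. Therefore
A^* =
[[-2, -1],
 [-3, -3],
 [-1, 2]].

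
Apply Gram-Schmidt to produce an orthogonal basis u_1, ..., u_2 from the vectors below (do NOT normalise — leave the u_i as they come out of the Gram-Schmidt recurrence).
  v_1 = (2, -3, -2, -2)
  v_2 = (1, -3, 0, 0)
Orthogonal basis:
  u_1 = (2, -3, -2, -2)
  u_2 = (-1/21, -10/7, 22/21, 22/21)

Apply the Gram-Schmidt recurrence
  u_1 = v_1
  u_i = v_i − Σ_{j<i} ((v_i · u_j) / (u_j · u_j)) · u_j.

Step by step this gives:
  u_1 = (2, -3, -2, -2)
  u_2 = (-1/21, -10/7, 22/21, 22/21)

Orthogonality check:
  u_2 · u_1 = 0 (should be 0)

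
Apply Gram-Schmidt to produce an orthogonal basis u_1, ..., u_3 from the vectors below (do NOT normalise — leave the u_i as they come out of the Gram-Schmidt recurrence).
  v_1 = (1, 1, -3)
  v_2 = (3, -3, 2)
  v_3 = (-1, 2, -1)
Orthogonal basis:
  u_1 = (1, 1, -3)
  u_2 = (39/11, -27/11, 4/11)
  u_3 = (63/206, 99/206, 27/103)

Apply the Gram-Schmidt recurrence
  u_1 = v_1
  u_i = v_i − Σ_{j<i} ((v_i · u_j) / (u_j · u_j)) · u_j.

Step by step this gives:
  u_1 = (1, 1, -3)
  u_2 = (39/11, -27/11, 4/11)
  u_3 = (63/206, 99/206, 27/103)

Orthogonality check:
  u_2 · u_1 = 0 (should be 0)
  u_3 · u_1 = 0 (should be 0)
  u_3 · u_2 = 0 (should be 0)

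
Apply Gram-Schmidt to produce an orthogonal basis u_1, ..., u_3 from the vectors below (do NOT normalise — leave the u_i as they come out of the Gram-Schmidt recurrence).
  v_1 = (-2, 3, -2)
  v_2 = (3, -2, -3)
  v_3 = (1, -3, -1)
Orthogonal basis:
  u_1 = (-2, 3, -2)
  u_2 = (39/17, -16/17, -63/17)
  u_3 = (-14/13, -168/169, -70/169)

Apply the Gram-Schmidt recurrence
  u_1 = v_1
  u_i = v_i − Σ_{j<i} ((v_i · u_j) / (u_j · u_j)) · u_j.

Step by step this gives:
  u_1 = (-2, 3, -2)
  u_2 = (39/17, -16/17, -63/17)
  u_3 = (-14/13, -168/169, -70/169)

Orthogonality check:
  u_2 · u_1 = 0 (should be 0)
  u_3 · u_1 = 0 (should be 0)
  u_3 · u_2 = 0 (should be 0)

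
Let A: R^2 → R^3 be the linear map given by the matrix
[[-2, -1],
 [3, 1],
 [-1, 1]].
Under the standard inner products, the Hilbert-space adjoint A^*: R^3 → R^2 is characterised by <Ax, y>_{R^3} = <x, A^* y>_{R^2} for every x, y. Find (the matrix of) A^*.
A^* = A^T =
[[-2, 3, -1],
 [-1, 1, 1]]

For real matrices with standard dot products, the defining identity <Ax, y> = <x, A^* y> gives (Ax)^T y = x^T (A^*) y, i.e. x^T A^T y = x^T (A^*) y. Since this holds for all x, y, we must have A^* = A^T. Therefore
A^* =
[[-2, 3, -1],
 [-1, 1, 1]].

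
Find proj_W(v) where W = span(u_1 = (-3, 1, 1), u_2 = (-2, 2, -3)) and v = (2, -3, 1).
proj_W(v) = (419/162, -277/162, 119/81)

Set up U = [u_1 | ... | u_2] ∈ R^(3×2). The projector onto W = col(U) is P = U (U^T U)^(-1) U^T.
Compute U^T U =
  [11, 5]
  [5, 17],
and U^T v = (-8, -13).
Solve U^T U · c = U^T v for the coefficients: c = (-71/162, -103/162). The projection is proj_W(v) = U c.
Check: (v - proj_W(v)) · u_1 = 0  (should be 0).
Check: (v - proj_W(v)) · u_2 = 0  (should be 0).
Result: proj_W(v) = (419/162, -277/162, 119/81).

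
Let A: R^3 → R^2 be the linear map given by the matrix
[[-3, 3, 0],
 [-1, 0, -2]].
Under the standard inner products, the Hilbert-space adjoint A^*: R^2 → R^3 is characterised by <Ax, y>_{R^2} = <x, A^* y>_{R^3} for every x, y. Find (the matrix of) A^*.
A^* = A^T =
[[-3, -1],
 [3, 0],
 [0, -2]]

For real matrices with standard dot products, the defining identity <Ax, y> = <x, A^* y> gives (Ax)^T y = x^T (A^*) y, i.e. x^T A^T y = x^T (A^*) y. Since this holds for all x, y, we must have A^* = A^T. Therefore
A^* =
[[-3, -1],
 [3, 0],
 [0, -2]].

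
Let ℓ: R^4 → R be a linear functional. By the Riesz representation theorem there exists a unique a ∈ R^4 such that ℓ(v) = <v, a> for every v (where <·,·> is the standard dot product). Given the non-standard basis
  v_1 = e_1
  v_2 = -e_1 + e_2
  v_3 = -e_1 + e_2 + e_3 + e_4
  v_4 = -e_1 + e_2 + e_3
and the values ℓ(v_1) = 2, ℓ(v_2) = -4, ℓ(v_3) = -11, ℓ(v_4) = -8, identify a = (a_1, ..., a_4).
a = (2, -2, -4, -3)

Write a = (a_1, ..., a_4) in the standard basis. For each basis vector v_i, ℓ(v_i) = <v_i, a> is a linear equation in the a_j's. Collect the n equations into a matrix system V a = ℓ, where row i of V is v_i (expressed in the standard basis). Since V is invertible (lower-triangular with 1s on the diagonal, up to permutation), solve by back-substitution:
  V =
[[1, 0, 0, 0],
 [-1, 1, 0, 0],
 [-1, 1, 1, 1],
 [-1, 1, 1, 0]]
  V a = (2, -4, -11, -8)
Solving gives a = (2, -2, -4, -3).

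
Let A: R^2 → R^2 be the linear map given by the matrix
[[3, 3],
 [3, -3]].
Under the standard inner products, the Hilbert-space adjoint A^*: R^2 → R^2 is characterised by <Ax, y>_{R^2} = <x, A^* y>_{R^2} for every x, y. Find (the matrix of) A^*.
A^* = A^T =
[[3, 3],
 [3, -3]]

For real matrices with standard dot products, the defining identity <Ax, y> = <x, A^* y> gives (Ax)^T y = x^T (A^*) y, i.e. x^T A^T y = x^T (A^*) y. Since this holds for all x, y, we must have A^* = A^T. Therefore
A^* =
[[3, 3],
 [3, -3]].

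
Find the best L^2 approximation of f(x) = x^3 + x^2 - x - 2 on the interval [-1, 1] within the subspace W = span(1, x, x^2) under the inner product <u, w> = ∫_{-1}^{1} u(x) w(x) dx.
g(x) = x^2 - 2*x/5 - 2

The best approximation g ∈ W is the orthogonal projection of f onto W. Writing g = a_0 + a_1 x + a_2 x^2, the coefficients solve the normal equations G · a = b where
  G_{ij} = <φ_i, φ_j> and b_i = <f, φ_i>, with φ_0 = 1, φ_1 = x, φ_2 = x^2.
G =
  [2, 0, 2/3]
  [0, 2/3, 0]
  [2/3, 0, 2/5],
b = (-10/3, -4/15, -14/15).
Solving gives a_0 = -2, a_1 = -2/5, a_2 = 1, so
  g(x) = x^2 - 2*x/5 - 2.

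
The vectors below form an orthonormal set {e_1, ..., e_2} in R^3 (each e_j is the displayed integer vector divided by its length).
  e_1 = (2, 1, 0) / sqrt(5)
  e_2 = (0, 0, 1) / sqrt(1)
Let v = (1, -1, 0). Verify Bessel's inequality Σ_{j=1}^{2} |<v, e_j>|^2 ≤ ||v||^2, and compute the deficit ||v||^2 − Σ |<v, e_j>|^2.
Σ |<v, e_j>|^2 = 1/5; ||v||^2 = 2; deficit = 9/5

Write each e_j = u_j / sqrt(<u_j, u_j>) where u_j is the displayed integer vector. Then <v, e_j> = <v, u_j> / sqrt(<u_j, u_j>), so |<v, e_j>|^2 = <v, u_j>^2 / <u_j, u_j>.
Coefficients: <v, e_1> = 1/sqrt(5), <v, e_2> = 0/sqrt(1).
Square and sum: Σ |<v, e_j>|^2 = 1/5.
Compute ||v||^2 = v·v = 2.
Deficit = 2 − 1/5 = 9/5 ≥ 0, confirming Bessel's inequality. (The deficit equals ||v − Σ <v,e_j> e_j||^2, the squared distance from v to span{e_j}.)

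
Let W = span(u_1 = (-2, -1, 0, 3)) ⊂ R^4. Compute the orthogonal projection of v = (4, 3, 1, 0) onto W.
proj_W(v) = (11/7, 11/14, 0, -33/14)

Set up U = [u_1 | ... | u_1] ∈ R^(4×1). The projector onto W = col(U) is P = U (U^T U)^(-1) U^T.
Compute U^T U =
  [14],
and U^T v = (-11).
Solve U^T U · c = U^T v for the coefficients: c = (-11/14). The projection is proj_W(v) = U c.
Check: (v - proj_W(v)) · u_1 = 0  (should be 0).
Result: proj_W(v) = (11/7, 11/14, 0, -33/14).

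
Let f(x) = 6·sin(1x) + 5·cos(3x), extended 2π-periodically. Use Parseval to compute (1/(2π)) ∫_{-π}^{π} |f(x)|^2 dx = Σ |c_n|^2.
Σ |c_n|^2 = 61/2

Expand |f|^2 and use orthogonality of {sin(nx), cos(mx)} on [-π, π]:
  ∫_{-π}^{π} sin(nx)^2 dx = π, ∫ cos(mx)^2 dx = π, and cross terms integrate to 0.
So ∫_{-π}^{π} f(x)^2 dx = 6^2 · π + 5^2 · π = (36 + 25)π.
Divide by 2π: (36 + 25)/2 = 61/2.
By Parseval, this equals Σ |c_n|^2.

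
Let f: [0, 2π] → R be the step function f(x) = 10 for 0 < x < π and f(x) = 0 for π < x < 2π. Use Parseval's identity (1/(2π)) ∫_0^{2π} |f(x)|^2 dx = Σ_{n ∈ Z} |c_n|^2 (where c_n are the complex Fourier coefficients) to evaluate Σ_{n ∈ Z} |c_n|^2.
Σ |c_n|^2 = 50

Parseval equates the L^2 energy of f (normalised by 1/(2π)) with the ℓ^2 sum of its Fourier coefficients: (1/(2π)) ∫_0^{2π} |f|^2 = Σ |c_n|^2.
Compute the left side: (1/(2π)) [∫_0^π 10^2 dx + ∫_π^{2π} 0^2 dx] = (1/(2π)) · (100π + 0π) = (100 + 0)/2 = 50.
So Σ_{n ∈ Z} |c_n|^2 = 50.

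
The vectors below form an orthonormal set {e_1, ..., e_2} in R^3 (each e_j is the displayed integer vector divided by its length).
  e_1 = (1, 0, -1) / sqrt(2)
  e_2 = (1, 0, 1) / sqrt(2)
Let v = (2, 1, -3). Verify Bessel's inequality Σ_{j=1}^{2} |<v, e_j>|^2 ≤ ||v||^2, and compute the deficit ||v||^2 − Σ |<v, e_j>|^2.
Σ |<v, e_j>|^2 = 13; ||v||^2 = 14; deficit = 1

Write each e_j = u_j / sqrt(<u_j, u_j>) where u_j is the displayed integer vector. Then <v, e_j> = <v, u_j> / sqrt(<u_j, u_j>), so |<v, e_j>|^2 = <v, u_j>^2 / <u_j, u_j>.
Coefficients: <v, e_1> = 5/sqrt(2), <v, e_2> = -1/sqrt(2).
Square and sum: Σ |<v, e_j>|^2 = 13.
Compute ||v||^2 = v·v = 14.
Deficit = 14 − 13 = 1 ≥ 0, confirming Bessel's inequality. (The deficit equals ||v − Σ <v,e_j> e_j||^2, the squared distance from v to span{e_j}.)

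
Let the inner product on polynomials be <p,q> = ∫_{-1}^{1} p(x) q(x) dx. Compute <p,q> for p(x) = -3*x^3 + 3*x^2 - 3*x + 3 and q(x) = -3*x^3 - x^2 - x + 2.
<p,q> = 776/35

Expand the product: p(x)·q(x) = 9*x^6 - 6*x^5 + 9*x^4 - 15*x^3 + 6*x^2 - 9*x + 6.
∫_{-1}^{1} of each monomial x^k gives [2/(k+1) if k even, 0 if k odd]. Integrating term-by-term (or equivalently evaluating the antiderivative F(x) = 9*x^7/7 - x^6 + 9*x^5/5 - 15*x^4/4 + 2*x^3 - 9*x^2/2 + 6*x at the endpoints):
  F(1) − F(−1) = 257/140 − (-2847/140) = 776/35.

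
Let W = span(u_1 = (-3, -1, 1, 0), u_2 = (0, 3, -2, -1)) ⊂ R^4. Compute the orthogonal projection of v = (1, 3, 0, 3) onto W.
proj_W(v) = (54/43, 54/43, -42/43, -12/43)

Set up U = [u_1 | ... | u_2] ∈ R^(4×2). The projector onto W = col(U) is P = U (U^T U)^(-1) U^T.
Compute U^T U =
  [11, -5]
  [-5, 14],
and U^T v = (-6, 6).
Solve U^T U · c = U^T v for the coefficients: c = (-18/43, 12/43). The projection is proj_W(v) = U c.
Check: (v - proj_W(v)) · u_1 = 0  (should be 0).
Check: (v - proj_W(v)) · u_2 = 0  (should be 0).
Result: proj_W(v) = (54/43, 54/43, -42/43, -12/43).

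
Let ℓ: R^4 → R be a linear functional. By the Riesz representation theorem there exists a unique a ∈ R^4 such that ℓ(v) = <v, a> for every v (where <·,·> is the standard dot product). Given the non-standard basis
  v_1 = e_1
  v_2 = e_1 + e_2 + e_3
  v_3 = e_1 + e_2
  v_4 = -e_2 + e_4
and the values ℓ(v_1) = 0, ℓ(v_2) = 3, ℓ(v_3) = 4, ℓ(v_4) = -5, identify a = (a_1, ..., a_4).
a = (0, 4, -1, -1)

Write a = (a_1, ..., a_4) in the standard basis. For each basis vector v_i, ℓ(v_i) = <v_i, a> is a linear equation in the a_j's. Collect the n equations into a matrix system V a = ℓ, where row i of V is v_i (expressed in the standard basis). Since V is invertible (lower-triangular with 1s on the diagonal, up to permutation), solve by back-substitution:
  V =
[[1, 0, 0, 0],
 [1, 1, 1, 0],
 [1, 1, 0, 0],
 [0, -1, 0, 1]]
  V a = (0, 3, 4, -5)
Solving gives a = (0, 4, -1, -1).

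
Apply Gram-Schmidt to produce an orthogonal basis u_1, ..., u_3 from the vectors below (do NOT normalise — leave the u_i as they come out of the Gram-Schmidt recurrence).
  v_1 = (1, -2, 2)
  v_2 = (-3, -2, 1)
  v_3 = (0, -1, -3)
Orthogonal basis:
  u_1 = (1, -2, 2)
  u_2 = (-10/3, -4/3, 1/3)
  u_3 = (62/117, -217/117, -248/117)

Apply the Gram-Schmidt recurrence
  u_1 = v_1
  u_i = v_i − Σ_{j<i} ((v_i · u_j) / (u_j · u_j)) · u_j.

Step by step this gives:
  u_1 = (1, -2, 2)
  u_2 = (-10/3, -4/3, 1/3)
  u_3 = (62/117, -217/117, -248/117)

Orthogonality check:
  u_2 · u_1 = 0 (should be 0)
  u_3 · u_1 = 0 (should be 0)
  u_3 · u_2 = 0 (should be 0)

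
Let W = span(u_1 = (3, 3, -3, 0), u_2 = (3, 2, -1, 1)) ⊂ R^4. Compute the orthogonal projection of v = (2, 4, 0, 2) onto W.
proj_W(v) = (10/3, 2, -2/3, 4/3)

Set up U = [u_1 | ... | u_2] ∈ R^(4×2). The projector onto W = col(U) is P = U (U^T U)^(-1) U^T.
Compute U^T U =
  [27, 18]
  [18, 15],
and U^T v = (18, 16).
Solve U^T U · c = U^T v for the coefficients: c = (-2/9, 4/3). The projection is proj_W(v) = U c.
Check: (v - proj_W(v)) · u_1 = 0  (should be 0).
Check: (v - proj_W(v)) · u_2 = 0  (should be 0).
Result: proj_W(v) = (10/3, 2, -2/3, 4/3).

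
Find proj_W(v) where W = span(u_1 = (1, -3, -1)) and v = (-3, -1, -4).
proj_W(v) = (4/11, -12/11, -4/11)

Set up U = [u_1 | ... | u_1] ∈ R^(3×1). The projector onto W = col(U) is P = U (U^T U)^(-1) U^T.
Compute U^T U =
  [11],
and U^T v = (4).
Solve U^T U · c = U^T v for the coefficients: c = (4/11). The projection is proj_W(v) = U c.
Check: (v - proj_W(v)) · u_1 = 0  (should be 0).
Result: proj_W(v) = (4/11, -12/11, -4/11).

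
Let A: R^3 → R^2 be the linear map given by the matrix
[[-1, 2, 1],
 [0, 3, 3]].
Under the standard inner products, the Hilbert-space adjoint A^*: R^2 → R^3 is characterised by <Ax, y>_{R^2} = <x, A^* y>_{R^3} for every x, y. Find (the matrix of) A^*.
A^* = A^T =
[[-1, 0],
 [2, 3],
 [1, 3]]

For real matrices with standard dot products, the defining identity <Ax, y> = <x, A^* y> gives (Ax)^T y = x^T (A^*) y, i.e. x^T A^T y = x^T (A^*) y. Since this holds for all x, y, we must have A^* = A^T. Therefore
A^* =
[[-1, 0],
 [2, 3],
 [1, 3]].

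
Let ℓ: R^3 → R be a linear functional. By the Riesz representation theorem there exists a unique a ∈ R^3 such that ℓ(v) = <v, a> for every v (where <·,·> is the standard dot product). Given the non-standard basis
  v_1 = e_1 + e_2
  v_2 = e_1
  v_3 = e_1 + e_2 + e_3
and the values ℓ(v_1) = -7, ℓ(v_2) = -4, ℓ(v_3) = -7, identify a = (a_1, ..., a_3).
a = (-4, -3, 0)

Write a = (a_1, ..., a_3) in the standard basis. For each basis vector v_i, ℓ(v_i) = <v_i, a> is a linear equation in the a_j's. Collect the n equations into a matrix system V a = ℓ, where row i of V is v_i (expressed in the standard basis). Since V is invertible (lower-triangular with 1s on the diagonal, up to permutation), solve by back-substitution:
  V =
[[1, 1, 0],
 [1, 0, 0],
 [1, 1, 1]]
  V a = (-7, -4, -7)
Solving gives a = (-4, -3, 0).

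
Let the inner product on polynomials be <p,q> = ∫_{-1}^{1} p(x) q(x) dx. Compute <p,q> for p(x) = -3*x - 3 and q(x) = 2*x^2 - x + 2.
<p,q> = -14

Expand the product: p(x)·q(x) = -6*x^3 - 3*x^2 - 3*x - 6.
∫_{-1}^{1} of each monomial x^k gives [2/(k+1) if k even, 0 if k odd]. Integrating term-by-term (or equivalently evaluating the antiderivative F(x) = -3*x^4/2 - x^3 - 3*x^2/2 - 6*x at the endpoints):
  F(1) − F(−1) = -10 − (4) = -14.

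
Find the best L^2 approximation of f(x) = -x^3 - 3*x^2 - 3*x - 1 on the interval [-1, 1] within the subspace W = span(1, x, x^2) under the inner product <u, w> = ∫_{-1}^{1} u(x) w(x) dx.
g(x) = -3*x^2 - 18*x/5 - 1

The best approximation g ∈ W is the orthogonal projection of f onto W. Writing g = a_0 + a_1 x + a_2 x^2, the coefficients solve the normal equations G · a = b where
  G_{ij} = <φ_i, φ_j> and b_i = <f, φ_i>, with φ_0 = 1, φ_1 = x, φ_2 = x^2.
G =
  [2, 0, 2/3]
  [0, 2/3, 0]
  [2/3, 0, 2/5],
b = (-4, -12/5, -28/15).
Solving gives a_0 = -1, a_1 = -18/5, a_2 = -3, so
  g(x) = -3*x^2 - 18*x/5 - 1.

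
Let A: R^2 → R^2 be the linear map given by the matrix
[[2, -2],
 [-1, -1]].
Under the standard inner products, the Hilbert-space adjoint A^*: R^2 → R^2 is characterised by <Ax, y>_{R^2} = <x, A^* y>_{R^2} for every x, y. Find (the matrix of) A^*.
A^* = A^T =
[[2, -1],
 [-2, -1]]

For real matrices with standard dot products, the defining identity <Ax, y> = <x, A^* y> gives (Ax)^T y = x^T (A^*) y, i.e. x^T A^T y = x^T (A^*) y. Since this holds for all x, y, we must have A^* = A^T. Therefore
A^* =
[[2, -1],
 [-2, -1]].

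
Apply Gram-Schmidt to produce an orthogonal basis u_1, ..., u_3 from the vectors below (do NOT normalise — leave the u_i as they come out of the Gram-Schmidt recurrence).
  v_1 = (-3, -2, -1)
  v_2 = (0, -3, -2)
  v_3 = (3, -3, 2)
Orthogonal basis:
  u_1 = (-3, -2, -1)
  u_2 = (12/7, -13/7, -10/7)
  u_3 = (39/118, -117/59, 351/118)

Apply the Gram-Schmidt recurrence
  u_1 = v_1
  u_i = v_i − Σ_{j<i} ((v_i · u_j) / (u_j · u_j)) · u_j.

Step by step this gives:
  u_1 = (-3, -2, -1)
  u_2 = (12/7, -13/7, -10/7)
  u_3 = (39/118, -117/59, 351/118)

Orthogonality check:
  u_2 · u_1 = 0 (should be 0)
  u_3 · u_1 = 0 (should be 0)
  u_3 · u_2 = 0 (should be 0)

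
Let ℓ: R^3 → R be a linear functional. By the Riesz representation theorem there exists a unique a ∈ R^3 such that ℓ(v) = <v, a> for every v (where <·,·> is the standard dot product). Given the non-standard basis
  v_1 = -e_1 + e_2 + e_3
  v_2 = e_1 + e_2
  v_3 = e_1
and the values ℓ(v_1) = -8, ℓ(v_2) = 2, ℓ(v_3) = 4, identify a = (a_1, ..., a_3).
a = (4, -2, -2)

Write a = (a_1, ..., a_3) in the standard basis. For each basis vector v_i, ℓ(v_i) = <v_i, a> is a linear equation in the a_j's. Collect the n equations into a matrix system V a = ℓ, where row i of V is v_i (expressed in the standard basis). Since V is invertible (lower-triangular with 1s on the diagonal, up to permutation), solve by back-substitution:
  V =
[[-1, 1, 1],
 [1, 1, 0],
 [1, 0, 0]]
  V a = (-8, 2, 4)
Solving gives a = (4, -2, -2).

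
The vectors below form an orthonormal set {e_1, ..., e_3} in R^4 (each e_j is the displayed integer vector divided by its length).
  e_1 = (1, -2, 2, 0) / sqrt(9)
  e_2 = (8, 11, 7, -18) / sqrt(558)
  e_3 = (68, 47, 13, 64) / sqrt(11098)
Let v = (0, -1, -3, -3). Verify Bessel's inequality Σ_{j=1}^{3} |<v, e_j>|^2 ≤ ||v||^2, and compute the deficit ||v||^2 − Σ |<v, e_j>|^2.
Σ |<v, e_j>|^2 = 1720/179; ||v||^2 = 19; deficit = 1681/179

Write each e_j = u_j / sqrt(<u_j, u_j>) where u_j is the displayed integer vector. Then <v, e_j> = <v, u_j> / sqrt(<u_j, u_j>), so |<v, e_j>|^2 = <v, u_j>^2 / <u_j, u_j>.
Coefficients: <v, e_1> = -4/sqrt(9), <v, e_2> = 22/sqrt(558), <v, e_3> = -278/sqrt(11098).
Square and sum: Σ |<v, e_j>|^2 = 1720/179.
Compute ||v||^2 = v·v = 19.
Deficit = 19 − 1720/179 = 1681/179 ≥ 0, confirming Bessel's inequality. (The deficit equals ||v − Σ <v,e_j> e_j||^2, the squared distance from v to span{e_j}.)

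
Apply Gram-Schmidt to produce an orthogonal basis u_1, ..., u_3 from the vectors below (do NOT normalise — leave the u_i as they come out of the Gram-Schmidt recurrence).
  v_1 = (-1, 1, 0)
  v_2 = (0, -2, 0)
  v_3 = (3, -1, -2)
Orthogonal basis:
  u_1 = (-1, 1, 0)
  u_2 = (-1, -1, 0)
  u_3 = (0, 0, -2)

Apply the Gram-Schmidt recurrence
  u_1 = v_1
  u_i = v_i − Σ_{j<i} ((v_i · u_j) / (u_j · u_j)) · u_j.

Step by step this gives:
  u_1 = (-1, 1, 0)
  u_2 = (-1, -1, 0)
  u_3 = (0, 0, -2)

Orthogonality check:
  u_2 · u_1 = 0 (should be 0)
  u_3 · u_1 = 0 (should be 0)
  u_3 · u_2 = 0 (should be 0)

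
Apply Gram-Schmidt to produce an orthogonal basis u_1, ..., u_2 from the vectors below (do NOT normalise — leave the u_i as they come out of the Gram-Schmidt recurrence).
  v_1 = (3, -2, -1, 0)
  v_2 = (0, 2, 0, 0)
Orthogonal basis:
  u_1 = (3, -2, -1, 0)
  u_2 = (6/7, 10/7, -2/7, 0)

Apply the Gram-Schmidt recurrence
  u_1 = v_1
  u_i = v_i − Σ_{j<i} ((v_i · u_j) / (u_j · u_j)) · u_j.

Step by step this gives:
  u_1 = (3, -2, -1, 0)
  u_2 = (6/7, 10/7, -2/7, 0)

Orthogonality check:
  u_2 · u_1 = 0 (should be 0)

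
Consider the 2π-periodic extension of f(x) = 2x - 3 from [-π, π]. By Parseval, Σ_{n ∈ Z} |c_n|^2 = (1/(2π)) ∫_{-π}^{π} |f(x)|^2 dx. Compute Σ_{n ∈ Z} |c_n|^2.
Σ |c_n|^2 = 4π^2/3 + 9

Expand and integrate term by term over [-π, π]:
  ∫ (2x)^2 dx = 4·(2π^3/3); ∫ 2·2·(-3)·x dx = 0 (odd integrand); ∫ (-3)^2 dx = 9·2π.
So (1/(2π)) ∫_{-π}^{π} (2x - 3)^2 dx = 4π^2/3 + 9 = 4π^2/3 + 9.
Parseval ⇒ Σ |c_n|^2 = 4π^2/3 + 9.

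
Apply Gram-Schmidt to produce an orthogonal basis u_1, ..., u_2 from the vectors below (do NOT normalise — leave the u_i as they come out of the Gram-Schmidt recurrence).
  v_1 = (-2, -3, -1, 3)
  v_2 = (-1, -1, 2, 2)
Orthogonal basis:
  u_1 = (-2, -3, -1, 3)
  u_2 = (-5/23, 4/23, 55/23, 19/23)

Apply the Gram-Schmidt recurrence
  u_1 = v_1
  u_i = v_i − Σ_{j<i} ((v_i · u_j) / (u_j · u_j)) · u_j.

Step by step this gives:
  u_1 = (-2, -3, -1, 3)
  u_2 = (-5/23, 4/23, 55/23, 19/23)

Orthogonality check:
  u_2 · u_1 = 0 (should be 0)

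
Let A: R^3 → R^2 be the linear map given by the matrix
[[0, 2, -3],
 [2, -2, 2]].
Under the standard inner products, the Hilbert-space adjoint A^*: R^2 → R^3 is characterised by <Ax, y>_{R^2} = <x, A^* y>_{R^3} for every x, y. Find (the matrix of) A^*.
A^* = A^T =
[[0, 2],
 [2, -2],
 [-3, 2]]

For real matrices with standard dot products, the defining identity <Ax, y> = <x, A^* y> gives (Ax)^T y = x^T (A^*) y, i.e. x^T A^T y = x^T (A^*) y. Since this holds for all x, y, we must have A^* = A^T. Therefore
A^* =
[[0, 2],
 [2, -2],
 [-3, 2]].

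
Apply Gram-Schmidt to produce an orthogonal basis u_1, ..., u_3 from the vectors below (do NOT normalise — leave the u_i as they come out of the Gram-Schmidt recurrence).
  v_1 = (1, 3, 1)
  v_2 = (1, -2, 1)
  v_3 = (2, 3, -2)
Orthogonal basis:
  u_1 = (1, 3, 1)
  u_2 = (15/11, -10/11, 15/11)
  u_3 = (2, 0, -2)

Apply the Gram-Schmidt recurrence
  u_1 = v_1
  u_i = v_i − Σ_{j<i} ((v_i · u_j) / (u_j · u_j)) · u_j.

Step by step this gives:
  u_1 = (1, 3, 1)
  u_2 = (15/11, -10/11, 15/11)
  u_3 = (2, 0, -2)

Orthogonality check:
  u_2 · u_1 = 0 (should be 0)
  u_3 · u_1 = 0 (should be 0)
  u_3 · u_2 = 0 (should be 0)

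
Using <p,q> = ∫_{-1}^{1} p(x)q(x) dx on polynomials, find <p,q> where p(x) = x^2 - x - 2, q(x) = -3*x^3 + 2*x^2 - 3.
<p,q> = 28/3

Expand the product: p(x)·q(x) = -3*x^5 + 5*x^4 + 4*x^3 - 7*x^2 + 3*x + 6.
∫_{-1}^{1} of each monomial x^k gives [2/(k+1) if k even, 0 if k odd]. Integrating term-by-term (or equivalently evaluating the antiderivative F(x) = -x^6/2 + x^5 + x^4 - 7*x^3/3 + 3*x^2/2 + 6*x at the endpoints):
  F(1) − F(−1) = 20/3 − (-8/3) = 28/3.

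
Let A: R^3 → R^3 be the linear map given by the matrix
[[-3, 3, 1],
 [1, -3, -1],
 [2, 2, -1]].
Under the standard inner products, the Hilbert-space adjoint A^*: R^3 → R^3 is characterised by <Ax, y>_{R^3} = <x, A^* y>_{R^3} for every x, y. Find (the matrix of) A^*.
A^* = A^T =
[[-3, 1, 2],
 [3, -3, 2],
 [1, -1, -1]]

For real matrices with standard dot products, the defining identity <Ax, y> = <x, A^* y> gives (Ax)^T y = x^T (A^*) y, i.e. x^T A^T y = x^T (A^*) y. Since this holds for all x, y, we must have A^* = A^T. Therefore
A^* =
[[-3, 1, 2],
 [3, -3, 2],
 [1, -1, -1]].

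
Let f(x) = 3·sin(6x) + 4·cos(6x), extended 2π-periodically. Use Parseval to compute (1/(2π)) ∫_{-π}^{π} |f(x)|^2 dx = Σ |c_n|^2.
Σ |c_n|^2 = 25/2

Expand |f|^2 and use orthogonality of {sin(nx), cos(mx)} on [-π, π]:
  ∫_{-π}^{π} sin(nx)^2 dx = π, ∫ cos(mx)^2 dx = π, and cross terms integrate to 0.
So ∫_{-π}^{π} f(x)^2 dx = 3^2 · π + 4^2 · π = (9 + 16)π.
Divide by 2π: (9 + 16)/2 = 25/2.
By Parseval, this equals Σ |c_n|^2.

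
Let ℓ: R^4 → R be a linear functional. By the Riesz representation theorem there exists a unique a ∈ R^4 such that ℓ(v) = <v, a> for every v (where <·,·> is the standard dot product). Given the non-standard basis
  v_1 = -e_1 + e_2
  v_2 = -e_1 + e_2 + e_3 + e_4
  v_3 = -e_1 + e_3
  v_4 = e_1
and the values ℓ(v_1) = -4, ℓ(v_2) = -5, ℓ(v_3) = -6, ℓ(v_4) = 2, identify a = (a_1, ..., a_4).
a = (2, -2, -4, 3)

Write a = (a_1, ..., a_4) in the standard basis. For each basis vector v_i, ℓ(v_i) = <v_i, a> is a linear equation in the a_j's. Collect the n equations into a matrix system V a = ℓ, where row i of V is v_i (expressed in the standard basis). Since V is invertible (lower-triangular with 1s on the diagonal, up to permutation), solve by back-substitution:
  V =
[[-1, 1, 0, 0],
 [-1, 1, 1, 1],
 [-1, 0, 1, 0],
 [1, 0, 0, 0]]
  V a = (-4, -5, -6, 2)
Solving gives a = (2, -2, -4, 3).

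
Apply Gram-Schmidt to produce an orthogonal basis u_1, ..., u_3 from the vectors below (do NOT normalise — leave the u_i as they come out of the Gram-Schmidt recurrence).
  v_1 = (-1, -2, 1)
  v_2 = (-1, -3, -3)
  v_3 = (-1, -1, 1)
Orthogonal basis:
  u_1 = (-1, -2, 1)
  u_2 = (-1/3, -5/3, -11/3)
  u_3 = (-18/49, 8/49, -2/49)

Apply the Gram-Schmidt recurrence
  u_1 = v_1
  u_i = v_i − Σ_{j<i} ((v_i · u_j) / (u_j · u_j)) · u_j.

Step by step this gives:
  u_1 = (-1, -2, 1)
  u_2 = (-1/3, -5/3, -11/3)
  u_3 = (-18/49, 8/49, -2/49)

Orthogonality check:
  u_2 · u_1 = 0 (should be 0)
  u_3 · u_1 = 0 (should be 0)
  u_3 · u_2 = 0 (should be 0)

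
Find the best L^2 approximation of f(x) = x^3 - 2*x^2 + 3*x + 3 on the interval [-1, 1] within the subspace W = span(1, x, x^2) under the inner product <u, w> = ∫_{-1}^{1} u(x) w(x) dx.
g(x) = -2*x^2 + 18*x/5 + 3

The best approximation g ∈ W is the orthogonal projection of f onto W. Writing g = a_0 + a_1 x + a_2 x^2, the coefficients solve the normal equations G · a = b where
  G_{ij} = <φ_i, φ_j> and b_i = <f, φ_i>, with φ_0 = 1, φ_1 = x, φ_2 = x^2.
G =
  [2, 0, 2/3]
  [0, 2/3, 0]
  [2/3, 0, 2/5],
b = (14/3, 12/5, 6/5).
Solving gives a_0 = 3, a_1 = 18/5, a_2 = -2, so
  g(x) = -2*x^2 + 18*x/5 + 3.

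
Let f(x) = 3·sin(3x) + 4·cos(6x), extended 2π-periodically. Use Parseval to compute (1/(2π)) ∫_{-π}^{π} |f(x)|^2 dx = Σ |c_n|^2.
Σ |c_n|^2 = 25/2

Expand |f|^2 and use orthogonality of {sin(nx), cos(mx)} on [-π, π]:
  ∫_{-π}^{π} sin(nx)^2 dx = π, ∫ cos(mx)^2 dx = π, and cross terms integrate to 0.
So ∫_{-π}^{π} f(x)^2 dx = 3^2 · π + 4^2 · π = (9 + 16)π.
Divide by 2π: (9 + 16)/2 = 25/2.
By Parseval, this equals Σ |c_n|^2.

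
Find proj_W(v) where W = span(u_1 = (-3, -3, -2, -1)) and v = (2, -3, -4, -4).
proj_W(v) = (-45/23, -45/23, -30/23, -15/23)

Set up U = [u_1 | ... | u_1] ∈ R^(4×1). The projector onto W = col(U) is P = U (U^T U)^(-1) U^T.
Compute U^T U =
  [23],
and U^T v = (15).
Solve U^T U · c = U^T v for the coefficients: c = (15/23). The projection is proj_W(v) = U c.
Check: (v - proj_W(v)) · u_1 = 0  (should be 0).
Result: proj_W(v) = (-45/23, -45/23, -30/23, -15/23).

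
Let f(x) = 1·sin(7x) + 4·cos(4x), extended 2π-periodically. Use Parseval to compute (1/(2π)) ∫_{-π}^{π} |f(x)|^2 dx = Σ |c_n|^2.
Σ |c_n|^2 = 17/2

Expand |f|^2 and use orthogonality of {sin(nx), cos(mx)} on [-π, π]:
  ∫_{-π}^{π} sin(nx)^2 dx = π, ∫ cos(mx)^2 dx = π, and cross terms integrate to 0.
So ∫_{-π}^{π} f(x)^2 dx = 1^2 · π + 4^2 · π = (1 + 16)π.
Divide by 2π: (1 + 16)/2 = 17/2.
By Parseval, this equals Σ |c_n|^2.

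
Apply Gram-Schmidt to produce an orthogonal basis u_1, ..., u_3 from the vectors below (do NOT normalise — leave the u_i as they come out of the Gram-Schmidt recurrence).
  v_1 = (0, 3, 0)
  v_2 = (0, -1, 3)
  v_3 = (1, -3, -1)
Orthogonal basis:
  u_1 = (0, 3, 0)
  u_2 = (0, 0, 3)
  u_3 = (1, 0, 0)

Apply the Gram-Schmidt recurrence
  u_1 = v_1
  u_i = v_i − Σ_{j<i} ((v_i · u_j) / (u_j · u_j)) · u_j.

Step by step this gives:
  u_1 = (0, 3, 0)
  u_2 = (0, 0, 3)
  u_3 = (1, 0, 0)

Orthogonality check:
  u_2 · u_1 = 0 (should be 0)
  u_3 · u_1 = 0 (should be 0)
  u_3 · u_2 = 0 (should be 0)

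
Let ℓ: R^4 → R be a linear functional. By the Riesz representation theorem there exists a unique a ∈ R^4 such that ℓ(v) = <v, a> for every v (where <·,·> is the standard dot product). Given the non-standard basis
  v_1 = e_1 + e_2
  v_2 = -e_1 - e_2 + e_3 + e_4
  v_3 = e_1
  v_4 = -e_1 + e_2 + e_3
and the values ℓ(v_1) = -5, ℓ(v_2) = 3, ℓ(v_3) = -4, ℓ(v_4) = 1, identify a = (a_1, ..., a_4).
a = (-4, -1, -2, 0)

Write a = (a_1, ..., a_4) in the standard basis. For each basis vector v_i, ℓ(v_i) = <v_i, a> is a linear equation in the a_j's. Collect the n equations into a matrix system V a = ℓ, where row i of V is v_i (expressed in the standard basis). Since V is invertible (lower-triangular with 1s on the diagonal, up to permutation), solve by back-substitution:
  V =
[[1, 1, 0, 0],
 [-1, -1, 1, 1],
 [1, 0, 0, 0],
 [-1, 1, 1, 0]]
  V a = (-5, 3, -4, 1)
Solving gives a = (-4, -1, -2, 0).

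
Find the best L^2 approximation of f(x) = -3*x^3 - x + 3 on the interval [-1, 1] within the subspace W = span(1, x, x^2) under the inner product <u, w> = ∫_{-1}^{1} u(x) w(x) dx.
g(x) = 3 - 14*x/5

The best approximation g ∈ W is the orthogonal projection of f onto W. Writing g = a_0 + a_1 x + a_2 x^2, the coefficients solve the normal equations G · a = b where
  G_{ij} = <φ_i, φ_j> and b_i = <f, φ_i>, with φ_0 = 1, φ_1 = x, φ_2 = x^2.
G =
  [2, 0, 2/3]
  [0, 2/3, 0]
  [2/3, 0, 2/5],
b = (6, -28/15, 2).
Solving gives a_0 = 3, a_1 = -14/5, a_2 = 0, so
  g(x) = 3 - 14*x/5.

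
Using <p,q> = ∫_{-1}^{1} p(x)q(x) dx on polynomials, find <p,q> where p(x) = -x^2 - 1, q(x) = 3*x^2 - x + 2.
<p,q> = -128/15

Expand the product: p(x)·q(x) = -3*x^4 + x^3 - 5*x^2 + x - 2.
∫_{-1}^{1} of each monomial x^k gives [2/(k+1) if k even, 0 if k odd]. Integrating term-by-term (or equivalently evaluating the antiderivative F(x) = -3*x^5/5 + x^4/4 - 5*x^3/3 + x^2/2 - 2*x at the endpoints):
  F(1) − F(−1) = -211/60 − (301/60) = -128/15.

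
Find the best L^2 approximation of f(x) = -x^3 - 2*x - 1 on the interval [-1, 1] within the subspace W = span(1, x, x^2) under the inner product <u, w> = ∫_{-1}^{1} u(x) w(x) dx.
g(x) = -13*x/5 - 1

The best approximation g ∈ W is the orthogonal projection of f onto W. Writing g = a_0 + a_1 x + a_2 x^2, the coefficients solve the normal equations G · a = b where
  G_{ij} = <φ_i, φ_j> and b_i = <f, φ_i>, with φ_0 = 1, φ_1 = x, φ_2 = x^2.
G =
  [2, 0, 2/3]
  [0, 2/3, 0]
  [2/3, 0, 2/5],
b = (-2, -26/15, -2/3).
Solving gives a_0 = -1, a_1 = -13/5, a_2 = 0, so
  g(x) = -13*x/5 - 1.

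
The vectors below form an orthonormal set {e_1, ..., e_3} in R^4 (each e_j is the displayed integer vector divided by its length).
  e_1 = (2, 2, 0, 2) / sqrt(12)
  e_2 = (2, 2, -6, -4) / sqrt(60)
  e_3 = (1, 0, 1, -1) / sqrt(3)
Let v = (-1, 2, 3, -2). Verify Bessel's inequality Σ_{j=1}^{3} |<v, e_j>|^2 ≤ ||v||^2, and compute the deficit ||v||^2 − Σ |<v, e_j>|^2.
Σ |<v, e_j>|^2 = 101/15; ||v||^2 = 18; deficit = 169/15

Write each e_j = u_j / sqrt(<u_j, u_j>) where u_j is the displayed integer vector. Then <v, e_j> = <v, u_j> / sqrt(<u_j, u_j>), so |<v, e_j>|^2 = <v, u_j>^2 / <u_j, u_j>.
Coefficients: <v, e_1> = -2/sqrt(12), <v, e_2> = -8/sqrt(60), <v, e_3> = 4/sqrt(3).
Square and sum: Σ |<v, e_j>|^2 = 101/15.
Compute ||v||^2 = v·v = 18.
Deficit = 18 − 101/15 = 169/15 ≥ 0, confirming Bessel's inequality. (The deficit equals ||v − Σ <v,e_j> e_j||^2, the squared distance from v to span{e_j}.)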